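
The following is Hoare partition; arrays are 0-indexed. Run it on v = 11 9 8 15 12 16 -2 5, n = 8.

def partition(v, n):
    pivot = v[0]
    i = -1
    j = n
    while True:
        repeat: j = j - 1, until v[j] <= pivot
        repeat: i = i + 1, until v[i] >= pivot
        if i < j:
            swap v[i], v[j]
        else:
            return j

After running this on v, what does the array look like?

pivot=11
j stops at 7 (5), i stops at 0 (11); swap ⇒ 5 9 8 15 12 16 -2 11
j stops at 6 (-2), i stops at 3 (15); swap ⇒ 5 9 8 -2 12 16 15 11
j stops at 3, i stops at 4; i≥j ⇒ return 3. v=5 9 8 -2 12 16 15 11

5 9 8 -2 12 16 15 11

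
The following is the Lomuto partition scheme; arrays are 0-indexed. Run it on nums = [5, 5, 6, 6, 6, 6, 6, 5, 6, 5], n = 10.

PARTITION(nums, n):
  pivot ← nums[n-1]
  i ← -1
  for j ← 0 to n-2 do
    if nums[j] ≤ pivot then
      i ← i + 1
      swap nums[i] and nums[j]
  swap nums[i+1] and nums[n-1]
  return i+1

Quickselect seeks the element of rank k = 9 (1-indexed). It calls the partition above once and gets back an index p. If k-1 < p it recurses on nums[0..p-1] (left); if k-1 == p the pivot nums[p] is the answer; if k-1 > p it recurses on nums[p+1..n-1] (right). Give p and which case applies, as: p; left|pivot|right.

3; right

pivot = nums[9] = 5; i = -1
j=0: nums[0]=5 ≤ 5 → i=0, swap nums[0],nums[0] (no change) → [5, 5, 6, 6, 6, 6, 6, 5, 6, 5]
j=1: nums[1]=5 ≤ 5 → i=1, swap nums[1],nums[1] (no change) → [5, 5, 6, 6, 6, 6, 6, 5, 6, 5]
j=2: nums[2]=6 > 5 → no swap
j=3: nums[3]=6 > 5 → no swap
j=4: nums[4]=6 > 5 → no swap
j=5: nums[5]=6 > 5 → no swap
j=6: nums[6]=6 > 5 → no swap
j=7: nums[7]=5 ≤ 5 → i=2, swap nums[2],nums[7] → [5, 5, 5, 6, 6, 6, 6, 6, 6, 5]
j=8: nums[8]=6 > 5 → no swap
final swap nums[3],nums[9] → [5, 5, 5, 5, 6, 6, 6, 6, 6, 6]; return 3
p = 3; k-1 = 8 > 3 ⇒ right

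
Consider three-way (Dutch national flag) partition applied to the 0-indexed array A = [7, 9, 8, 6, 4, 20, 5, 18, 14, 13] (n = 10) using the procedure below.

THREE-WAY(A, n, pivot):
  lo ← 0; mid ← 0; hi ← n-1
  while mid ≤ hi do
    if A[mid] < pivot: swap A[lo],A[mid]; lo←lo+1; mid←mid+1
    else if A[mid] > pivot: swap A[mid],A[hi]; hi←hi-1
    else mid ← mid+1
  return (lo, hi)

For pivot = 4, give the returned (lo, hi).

pivot = 4; lo=0, mid=0, hi=9
A[mid]=7>4: swap A[0],A[9]; hi=8 → [13, 9, 8, 6, 4, 20, 5, 18, 14, 7]
A[mid]=13>4: swap A[0],A[8]; hi=7 → [14, 9, 8, 6, 4, 20, 5, 18, 13, 7]
A[mid]=14>4: swap A[0],A[7]; hi=6 → [18, 9, 8, 6, 4, 20, 5, 14, 13, 7]
A[mid]=18>4: swap A[0],A[6]; hi=5 → [5, 9, 8, 6, 4, 20, 18, 14, 13, 7]
A[mid]=5>4: swap A[0],A[5]; hi=4 → [20, 9, 8, 6, 4, 5, 18, 14, 13, 7]
A[mid]=20>4: swap A[0],A[4]; hi=3 → [4, 9, 8, 6, 20, 5, 18, 14, 13, 7]
A[mid]=4=4: mid=1
A[mid]=9>4: swap A[1],A[3]; hi=2 → [4, 6, 8, 9, 20, 5, 18, 14, 13, 7]
A[mid]=6>4: swap A[1],A[2]; hi=1 → [4, 8, 6, 9, 20, 5, 18, 14, 13, 7]
A[mid]=8>4: swap A[1],A[1]; hi=0 → [4, 8, 6, 9, 20, 5, 18, 14, 13, 7]
end: lo=0, hi=0; A = [4, 8, 6, 9, 20, 5, 18, 14, 13, 7]

(0, 0)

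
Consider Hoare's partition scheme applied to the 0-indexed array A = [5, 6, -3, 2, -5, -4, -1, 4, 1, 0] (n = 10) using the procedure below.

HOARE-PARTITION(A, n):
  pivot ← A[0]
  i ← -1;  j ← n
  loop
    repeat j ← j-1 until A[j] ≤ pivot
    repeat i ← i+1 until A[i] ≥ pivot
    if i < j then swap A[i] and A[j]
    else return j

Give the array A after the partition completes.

pivot = A[0] = 5; i = -1, j = 10
j→9 (A[9]=0≤5), i→0 (A[0]=5≥5); i<j, swap → [0, 6, -3, 2, -5, -4, -1, 4, 1, 5]
j→8 (A[8]=1≤5), i→1 (A[1]=6≥5); i<j, swap → [0, 1, -3, 2, -5, -4, -1, 4, 6, 5]
j→7, i→8; i≥j, return j=7. A = [0, 1, -3, 2, -5, -4, -1, 4, 6, 5]

[0, 1, -3, 2, -5, -4, -1, 4, 6, 5]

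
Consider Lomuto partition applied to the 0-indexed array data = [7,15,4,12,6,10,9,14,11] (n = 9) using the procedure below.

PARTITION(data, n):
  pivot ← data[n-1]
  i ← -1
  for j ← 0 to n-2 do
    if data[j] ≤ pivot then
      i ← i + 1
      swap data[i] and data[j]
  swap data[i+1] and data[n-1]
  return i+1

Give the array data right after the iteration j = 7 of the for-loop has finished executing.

pivot=11, i=-1
j=0: 7≤11, i=0, swap(0,0) ⇒ [7,15,4,12,6,10,9,14,11]
j=1: 15>11, skip
j=2: 4≤11, i=1, swap(1,2) ⇒ [7,4,15,12,6,10,9,14,11]
j=3: 12>11, skip
j=4: 6≤11, i=2, swap(2,4) ⇒ [7,4,6,12,15,10,9,14,11]
j=5: 10≤11, i=3, swap(3,5) ⇒ [7,4,6,10,15,12,9,14,11]
j=6: 9≤11, i=4, swap(4,6) ⇒ [7,4,6,10,9,12,15,14,11]
j=7: 14>11, skip
(after j=7) data = [7,4,6,10,9,12,15,14,11]

[7,4,6,10,9,12,15,14,11]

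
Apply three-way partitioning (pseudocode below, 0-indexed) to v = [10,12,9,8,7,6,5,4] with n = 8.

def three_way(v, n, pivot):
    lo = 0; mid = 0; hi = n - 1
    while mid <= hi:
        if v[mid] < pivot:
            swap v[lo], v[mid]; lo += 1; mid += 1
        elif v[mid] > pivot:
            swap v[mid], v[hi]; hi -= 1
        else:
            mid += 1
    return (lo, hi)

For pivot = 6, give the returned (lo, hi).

lo=0 mid=0 hi=7
10>6: swap(0,7), hi=6 ⇒ [4,12,9,8,7,6,5,10]
4<6: swap(0,0), lo=1 mid=1 ⇒ [4,12,9,8,7,6,5,10]
12>6: swap(1,6), hi=5 ⇒ [4,5,9,8,7,6,12,10]
5<6: swap(1,1), lo=2 mid=2 ⇒ [4,5,9,8,7,6,12,10]
9>6: swap(2,5), hi=4 ⇒ [4,5,6,8,7,9,12,10]
6=6: mid=3
8>6: swap(3,4), hi=3 ⇒ [4,5,6,7,8,9,12,10]
7>6: swap(3,3), hi=2 ⇒ [4,5,6,7,8,9,12,10]
done. lo=2 hi=2; v=[4,5,6,7,8,9,12,10]

(2, 2)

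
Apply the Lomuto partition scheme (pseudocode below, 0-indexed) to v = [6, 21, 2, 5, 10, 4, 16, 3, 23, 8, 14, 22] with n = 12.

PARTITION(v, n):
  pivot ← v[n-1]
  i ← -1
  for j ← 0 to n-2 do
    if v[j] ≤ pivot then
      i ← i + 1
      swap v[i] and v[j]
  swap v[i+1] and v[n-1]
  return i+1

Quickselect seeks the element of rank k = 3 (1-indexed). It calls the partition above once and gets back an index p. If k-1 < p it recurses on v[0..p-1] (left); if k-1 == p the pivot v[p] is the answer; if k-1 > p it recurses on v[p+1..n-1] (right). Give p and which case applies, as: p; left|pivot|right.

pivot=22, i=-1
j=0: 6≤22, i=0, swap(0,0) ⇒ [6, 21, 2, 5, 10, 4, 16, 3, 23, 8, 14, 22]
j=1: 21≤22, i=1, swap(1,1) ⇒ [6, 21, 2, 5, 10, 4, 16, 3, 23, 8, 14, 22]
j=2: 2≤22, i=2, swap(2,2) ⇒ [6, 21, 2, 5, 10, 4, 16, 3, 23, 8, 14, 22]
j=3: 5≤22, i=3, swap(3,3) ⇒ [6, 21, 2, 5, 10, 4, 16, 3, 23, 8, 14, 22]
j=4: 10≤22, i=4, swap(4,4) ⇒ [6, 21, 2, 5, 10, 4, 16, 3, 23, 8, 14, 22]
j=5: 4≤22, i=5, swap(5,5) ⇒ [6, 21, 2, 5, 10, 4, 16, 3, 23, 8, 14, 22]
j=6: 16≤22, i=6, swap(6,6) ⇒ [6, 21, 2, 5, 10, 4, 16, 3, 23, 8, 14, 22]
j=7: 3≤22, i=7, swap(7,7) ⇒ [6, 21, 2, 5, 10, 4, 16, 3, 23, 8, 14, 22]
j=8: 23>22, skip
j=9: 8≤22, i=8, swap(8,9) ⇒ [6, 21, 2, 5, 10, 4, 16, 3, 8, 23, 14, 22]
j=10: 14≤22, i=9, swap(9,10) ⇒ [6, 21, 2, 5, 10, 4, 16, 3, 8, 14, 23, 22]
swap(10,11) ⇒ [6, 21, 2, 5, 10, 4, 16, 3, 8, 14, 22, 23]; return 10
p = 10; k-1 = 2 < 10 ⇒ left

10; left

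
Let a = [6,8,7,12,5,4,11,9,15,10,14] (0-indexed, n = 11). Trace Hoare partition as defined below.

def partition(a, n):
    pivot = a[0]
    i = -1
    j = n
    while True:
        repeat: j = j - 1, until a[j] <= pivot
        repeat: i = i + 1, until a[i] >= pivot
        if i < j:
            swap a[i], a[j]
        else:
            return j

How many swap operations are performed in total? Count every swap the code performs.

pivot=6
j stops at 5 (4), i stops at 0 (6); swap ⇒ [4,8,7,12,5,6,11,9,15,10,14]
j stops at 4 (5), i stops at 1 (8); swap ⇒ [4,5,7,12,8,6,11,9,15,10,14]
j stops at 1, i stops at 2; i≥j ⇒ return 1. a=[4,5,7,12,8,6,11,9,15,10,14]

2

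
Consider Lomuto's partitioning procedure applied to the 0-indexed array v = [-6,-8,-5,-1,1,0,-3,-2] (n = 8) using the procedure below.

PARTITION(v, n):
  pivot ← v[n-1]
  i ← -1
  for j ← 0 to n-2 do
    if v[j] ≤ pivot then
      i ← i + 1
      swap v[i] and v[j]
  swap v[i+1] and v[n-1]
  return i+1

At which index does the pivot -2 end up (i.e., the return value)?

4

pivot=-2, i=-1
j=0: -6≤-2, i=0, swap(0,0) ⇒ [-6,-8,-5,-1,1,0,-3,-2]
j=1: -8≤-2, i=1, swap(1,1) ⇒ [-6,-8,-5,-1,1,0,-3,-2]
j=2: -5≤-2, i=2, swap(2,2) ⇒ [-6,-8,-5,-1,1,0,-3,-2]
j=3: -1>-2, skip
j=4: 1>-2, skip
j=5: 0>-2, skip
j=6: -3≤-2, i=3, swap(3,6) ⇒ [-6,-8,-5,-3,1,0,-1,-2]
swap(4,7) ⇒ [-6,-8,-5,-3,-2,0,-1,1]; return 4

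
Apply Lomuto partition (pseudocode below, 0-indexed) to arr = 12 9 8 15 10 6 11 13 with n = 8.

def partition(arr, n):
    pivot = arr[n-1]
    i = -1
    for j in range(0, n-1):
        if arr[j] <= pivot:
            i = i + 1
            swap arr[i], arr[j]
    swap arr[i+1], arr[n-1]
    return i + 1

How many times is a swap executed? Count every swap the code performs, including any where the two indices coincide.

pivot=13, i=-1
j=0: 12≤13, i=0, swap(0,0) ⇒ 12 9 8 15 10 6 11 13
j=1: 9≤13, i=1, swap(1,1) ⇒ 12 9 8 15 10 6 11 13
j=2: 8≤13, i=2, swap(2,2) ⇒ 12 9 8 15 10 6 11 13
j=3: 15>13, skip
j=4: 10≤13, i=3, swap(3,4) ⇒ 12 9 8 10 15 6 11 13
j=5: 6≤13, i=4, swap(4,5) ⇒ 12 9 8 10 6 15 11 13
j=6: 11≤13, i=5, swap(5,6) ⇒ 12 9 8 10 6 11 15 13
swap(6,7) ⇒ 12 9 8 10 6 11 13 15; return 6

7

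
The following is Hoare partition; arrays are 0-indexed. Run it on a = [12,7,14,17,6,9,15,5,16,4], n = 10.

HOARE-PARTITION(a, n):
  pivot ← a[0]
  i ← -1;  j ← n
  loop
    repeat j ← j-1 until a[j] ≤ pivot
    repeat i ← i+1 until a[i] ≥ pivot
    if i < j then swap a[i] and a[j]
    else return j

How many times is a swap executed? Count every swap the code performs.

3

pivot = a[0] = 12; i = -1, j = 10
j→9 (a[9]=4≤12), i→0 (a[0]=12≥12); i<j, swap → [4,7,14,17,6,9,15,5,16,12]
j→7 (a[7]=5≤12), i→2 (a[2]=14≥12); i<j, swap → [4,7,5,17,6,9,15,14,16,12]
j→5 (a[5]=9≤12), i→3 (a[3]=17≥12); i<j, swap → [4,7,5,9,6,17,15,14,16,12]
j→4, i→5; i≥j, return j=4. a = [4,7,5,9,6,17,15,14,16,12]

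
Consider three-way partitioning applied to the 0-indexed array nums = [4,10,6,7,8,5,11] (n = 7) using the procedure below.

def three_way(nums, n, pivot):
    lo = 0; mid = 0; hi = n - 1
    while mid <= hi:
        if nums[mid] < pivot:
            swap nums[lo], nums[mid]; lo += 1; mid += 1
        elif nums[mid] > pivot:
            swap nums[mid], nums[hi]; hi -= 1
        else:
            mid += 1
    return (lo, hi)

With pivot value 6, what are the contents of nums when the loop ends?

pivot = 6; lo=0, mid=0, hi=6
nums[mid]=4<6: swap nums[0],nums[0]; lo=1,mid=1 → [4,10,6,7,8,5,11]
nums[mid]=10>6: swap nums[1],nums[6]; hi=5 → [4,11,6,7,8,5,10]
nums[mid]=11>6: swap nums[1],nums[5]; hi=4 → [4,5,6,7,8,11,10]
nums[mid]=5<6: swap nums[1],nums[1]; lo=2,mid=2 → [4,5,6,7,8,11,10]
nums[mid]=6=6: mid=3
nums[mid]=7>6: swap nums[3],nums[4]; hi=3 → [4,5,6,8,7,11,10]
nums[mid]=8>6: swap nums[3],nums[3]; hi=2 → [4,5,6,8,7,11,10]
end: lo=2, hi=2; nums = [4,5,6,8,7,11,10]

[4,5,6,8,7,11,10]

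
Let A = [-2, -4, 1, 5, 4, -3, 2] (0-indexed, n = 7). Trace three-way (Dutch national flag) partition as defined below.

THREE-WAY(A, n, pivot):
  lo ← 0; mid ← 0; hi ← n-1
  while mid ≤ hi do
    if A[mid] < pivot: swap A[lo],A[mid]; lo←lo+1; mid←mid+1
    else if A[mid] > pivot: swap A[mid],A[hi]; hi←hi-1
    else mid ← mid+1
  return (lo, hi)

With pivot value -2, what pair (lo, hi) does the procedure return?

(2, 2)

lo=0 mid=0 hi=6
-2=-2: mid=1
-4<-2: swap(0,1), lo=1 mid=2 ⇒ [-4, -2, 1, 5, 4, -3, 2]
1>-2: swap(2,6), hi=5 ⇒ [-4, -2, 2, 5, 4, -3, 1]
2>-2: swap(2,5), hi=4 ⇒ [-4, -2, -3, 5, 4, 2, 1]
-3<-2: swap(1,2), lo=2 mid=3 ⇒ [-4, -3, -2, 5, 4, 2, 1]
5>-2: swap(3,4), hi=3 ⇒ [-4, -3, -2, 4, 5, 2, 1]
4>-2: swap(3,3), hi=2 ⇒ [-4, -3, -2, 4, 5, 2, 1]
done. lo=2 hi=2; A=[-4, -3, -2, 4, 5, 2, 1]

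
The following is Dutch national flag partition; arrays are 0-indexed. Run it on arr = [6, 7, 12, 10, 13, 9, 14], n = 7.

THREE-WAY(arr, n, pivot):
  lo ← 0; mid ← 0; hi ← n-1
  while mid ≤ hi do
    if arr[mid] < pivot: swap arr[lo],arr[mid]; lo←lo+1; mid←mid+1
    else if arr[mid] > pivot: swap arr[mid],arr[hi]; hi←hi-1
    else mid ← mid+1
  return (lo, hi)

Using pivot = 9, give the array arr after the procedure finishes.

[6, 7, 9, 13, 10, 14, 12]

lo=0 mid=0 hi=6
6<9: swap(0,0), lo=1 mid=1 ⇒ [6, 7, 12, 10, 13, 9, 14]
7<9: swap(1,1), lo=2 mid=2 ⇒ [6, 7, 12, 10, 13, 9, 14]
12>9: swap(2,6), hi=5 ⇒ [6, 7, 14, 10, 13, 9, 12]
14>9: swap(2,5), hi=4 ⇒ [6, 7, 9, 10, 13, 14, 12]
9=9: mid=3
10>9: swap(3,4), hi=3 ⇒ [6, 7, 9, 13, 10, 14, 12]
13>9: swap(3,3), hi=2 ⇒ [6, 7, 9, 13, 10, 14, 12]
done. lo=2 hi=2; arr=[6, 7, 9, 13, 10, 14, 12]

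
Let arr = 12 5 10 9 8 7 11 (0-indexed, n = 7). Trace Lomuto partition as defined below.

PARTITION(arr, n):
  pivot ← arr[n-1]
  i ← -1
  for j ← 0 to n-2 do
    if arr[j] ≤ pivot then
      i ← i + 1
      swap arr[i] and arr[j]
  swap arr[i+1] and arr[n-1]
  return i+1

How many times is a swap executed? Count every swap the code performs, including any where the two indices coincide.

6

pivot=11, i=-1
j=0: 12>11, skip
j=1: 5≤11, i=0, swap(0,1) ⇒ 5 12 10 9 8 7 11
j=2: 10≤11, i=1, swap(1,2) ⇒ 5 10 12 9 8 7 11
j=3: 9≤11, i=2, swap(2,3) ⇒ 5 10 9 12 8 7 11
j=4: 8≤11, i=3, swap(3,4) ⇒ 5 10 9 8 12 7 11
j=5: 7≤11, i=4, swap(4,5) ⇒ 5 10 9 8 7 12 11
swap(5,6) ⇒ 5 10 9 8 7 11 12; return 5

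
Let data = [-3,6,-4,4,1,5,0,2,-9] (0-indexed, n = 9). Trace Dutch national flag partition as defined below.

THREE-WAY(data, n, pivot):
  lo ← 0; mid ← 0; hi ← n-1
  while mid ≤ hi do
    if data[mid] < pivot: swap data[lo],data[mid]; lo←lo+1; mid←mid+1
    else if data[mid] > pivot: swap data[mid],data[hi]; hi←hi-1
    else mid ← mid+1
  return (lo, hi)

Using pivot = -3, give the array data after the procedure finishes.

pivot = -3; lo=0, mid=0, hi=8
data[mid]=-3=-3: mid=1
data[mid]=6>-3: swap data[1],data[8]; hi=7 → [-3,-9,-4,4,1,5,0,2,6]
data[mid]=-9<-3: swap data[0],data[1]; lo=1,mid=2 → [-9,-3,-4,4,1,5,0,2,6]
data[mid]=-4<-3: swap data[1],data[2]; lo=2,mid=3 → [-9,-4,-3,4,1,5,0,2,6]
data[mid]=4>-3: swap data[3],data[7]; hi=6 → [-9,-4,-3,2,1,5,0,4,6]
data[mid]=2>-3: swap data[3],data[6]; hi=5 → [-9,-4,-3,0,1,5,2,4,6]
data[mid]=0>-3: swap data[3],data[5]; hi=4 → [-9,-4,-3,5,1,0,2,4,6]
data[mid]=5>-3: swap data[3],data[4]; hi=3 → [-9,-4,-3,1,5,0,2,4,6]
data[mid]=1>-3: swap data[3],data[3]; hi=2 → [-9,-4,-3,1,5,0,2,4,6]
end: lo=2, hi=2; data = [-9,-4,-3,1,5,0,2,4,6]

[-9,-4,-3,1,5,0,2,4,6]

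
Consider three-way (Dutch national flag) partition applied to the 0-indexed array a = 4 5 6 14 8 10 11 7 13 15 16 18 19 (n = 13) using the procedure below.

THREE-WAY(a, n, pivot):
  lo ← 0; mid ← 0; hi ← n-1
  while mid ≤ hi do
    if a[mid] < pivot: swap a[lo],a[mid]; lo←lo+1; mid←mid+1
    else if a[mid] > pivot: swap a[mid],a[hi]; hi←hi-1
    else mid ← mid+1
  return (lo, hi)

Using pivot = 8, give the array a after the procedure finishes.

4 5 6 7 8 11 10 13 15 16 18 19 14

lo=0 mid=0 hi=12
4<8: swap(0,0), lo=1 mid=1 ⇒ 4 5 6 14 8 10 11 7 13 15 16 18 19
5<8: swap(1,1), lo=2 mid=2 ⇒ 4 5 6 14 8 10 11 7 13 15 16 18 19
6<8: swap(2,2), lo=3 mid=3 ⇒ 4 5 6 14 8 10 11 7 13 15 16 18 19
14>8: swap(3,12), hi=11 ⇒ 4 5 6 19 8 10 11 7 13 15 16 18 14
19>8: swap(3,11), hi=10 ⇒ 4 5 6 18 8 10 11 7 13 15 16 19 14
18>8: swap(3,10), hi=9 ⇒ 4 5 6 16 8 10 11 7 13 15 18 19 14
16>8: swap(3,9), hi=8 ⇒ 4 5 6 15 8 10 11 7 13 16 18 19 14
15>8: swap(3,8), hi=7 ⇒ 4 5 6 13 8 10 11 7 15 16 18 19 14
13>8: swap(3,7), hi=6 ⇒ 4 5 6 7 8 10 11 13 15 16 18 19 14
7<8: swap(3,3), lo=4 mid=4 ⇒ 4 5 6 7 8 10 11 13 15 16 18 19 14
8=8: mid=5
10>8: swap(5,6), hi=5 ⇒ 4 5 6 7 8 11 10 13 15 16 18 19 14
11>8: swap(5,5), hi=4 ⇒ 4 5 6 7 8 11 10 13 15 16 18 19 14
done. lo=4 hi=4; a=4 5 6 7 8 11 10 13 15 16 18 19 14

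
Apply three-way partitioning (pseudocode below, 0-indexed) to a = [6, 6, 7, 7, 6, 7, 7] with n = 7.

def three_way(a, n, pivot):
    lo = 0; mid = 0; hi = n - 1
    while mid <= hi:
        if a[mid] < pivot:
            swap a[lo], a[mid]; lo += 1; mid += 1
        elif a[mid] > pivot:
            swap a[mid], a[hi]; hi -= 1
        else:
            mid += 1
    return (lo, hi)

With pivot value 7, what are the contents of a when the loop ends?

lo=0 mid=0 hi=6
6<7: swap(0,0), lo=1 mid=1 ⇒ [6, 6, 7, 7, 6, 7, 7]
6<7: swap(1,1), lo=2 mid=2 ⇒ [6, 6, 7, 7, 6, 7, 7]
7=7: mid=3
7=7: mid=4
6<7: swap(2,4), lo=3 mid=5 ⇒ [6, 6, 6, 7, 7, 7, 7]
7=7: mid=6
7=7: mid=7
done. lo=3 hi=6; a=[6, 6, 6, 7, 7, 7, 7]

[6, 6, 6, 7, 7, 7, 7]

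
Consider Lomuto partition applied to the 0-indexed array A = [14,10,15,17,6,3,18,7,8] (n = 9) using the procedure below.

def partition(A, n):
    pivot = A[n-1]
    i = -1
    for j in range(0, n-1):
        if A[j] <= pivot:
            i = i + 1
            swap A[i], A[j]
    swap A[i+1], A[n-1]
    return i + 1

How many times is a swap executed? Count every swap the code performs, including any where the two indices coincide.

4

pivot = A[8] = 8; i = -1
j=0: A[0]=14 > 8 → no swap
j=1: A[1]=10 > 8 → no swap
j=2: A[2]=15 > 8 → no swap
j=3: A[3]=17 > 8 → no swap
j=4: A[4]=6 ≤ 8 → i=0, swap A[0],A[4] → [6,10,15,17,14,3,18,7,8]
j=5: A[5]=3 ≤ 8 → i=1, swap A[1],A[5] → [6,3,15,17,14,10,18,7,8]
j=6: A[6]=18 > 8 → no swap
j=7: A[7]=7 ≤ 8 → i=2, swap A[2],A[7] → [6,3,7,17,14,10,18,15,8]
final swap A[3],A[8] → [6,3,7,8,14,10,18,15,17]; return 3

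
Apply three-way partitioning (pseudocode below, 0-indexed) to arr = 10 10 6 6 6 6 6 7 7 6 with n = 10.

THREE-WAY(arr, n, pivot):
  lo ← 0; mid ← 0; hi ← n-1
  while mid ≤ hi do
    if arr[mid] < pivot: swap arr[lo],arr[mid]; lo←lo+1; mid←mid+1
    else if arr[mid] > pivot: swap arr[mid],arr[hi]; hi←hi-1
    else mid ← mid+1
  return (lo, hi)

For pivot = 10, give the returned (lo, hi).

(8, 9)

pivot = 10; lo=0, mid=0, hi=9
arr[mid]=10=10: mid=1
arr[mid]=10=10: mid=2
arr[mid]=6<10: swap arr[0],arr[2]; lo=1,mid=3 → 6 10 10 6 6 6 6 7 7 6
arr[mid]=6<10: swap arr[1],arr[3]; lo=2,mid=4 → 6 6 10 10 6 6 6 7 7 6
arr[mid]=6<10: swap arr[2],arr[4]; lo=3,mid=5 → 6 6 6 10 10 6 6 7 7 6
arr[mid]=6<10: swap arr[3],arr[5]; lo=4,mid=6 → 6 6 6 6 10 10 6 7 7 6
arr[mid]=6<10: swap arr[4],arr[6]; lo=5,mid=7 → 6 6 6 6 6 10 10 7 7 6
arr[mid]=7<10: swap arr[5],arr[7]; lo=6,mid=8 → 6 6 6 6 6 7 10 10 7 6
arr[mid]=7<10: swap arr[6],arr[8]; lo=7,mid=9 → 6 6 6 6 6 7 7 10 10 6
arr[mid]=6<10: swap arr[7],arr[9]; lo=8,mid=10 → 6 6 6 6 6 7 7 6 10 10
end: lo=8, hi=9; arr = 6 6 6 6 6 7 7 6 10 10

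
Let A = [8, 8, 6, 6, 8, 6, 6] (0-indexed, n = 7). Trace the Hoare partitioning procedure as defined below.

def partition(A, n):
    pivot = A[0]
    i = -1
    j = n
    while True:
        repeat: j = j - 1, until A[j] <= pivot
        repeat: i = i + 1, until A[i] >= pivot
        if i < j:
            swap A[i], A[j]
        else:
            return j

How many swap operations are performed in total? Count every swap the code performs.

2

pivot = A[0] = 8; i = -1, j = 7
j→6 (A[6]=6≤8), i→0 (A[0]=8≥8); i<j, swap → [6, 8, 6, 6, 8, 6, 8]
j→5 (A[5]=6≤8), i→1 (A[1]=8≥8); i<j, swap → [6, 6, 6, 6, 8, 8, 8]
j→4, i→4; i≥j, return j=4. A = [6, 6, 6, 6, 8, 8, 8]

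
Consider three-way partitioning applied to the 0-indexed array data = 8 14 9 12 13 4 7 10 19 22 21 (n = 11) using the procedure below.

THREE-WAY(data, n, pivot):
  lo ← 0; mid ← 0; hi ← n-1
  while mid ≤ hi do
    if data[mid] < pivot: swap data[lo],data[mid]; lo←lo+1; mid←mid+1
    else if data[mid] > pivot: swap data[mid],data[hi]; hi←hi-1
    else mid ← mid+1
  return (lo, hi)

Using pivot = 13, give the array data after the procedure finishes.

8 10 9 12 4 7 13 19 22 21 14

pivot = 13; lo=0, mid=0, hi=10
data[mid]=8<13: swap data[0],data[0]; lo=1,mid=1 → 8 14 9 12 13 4 7 10 19 22 21
data[mid]=14>13: swap data[1],data[10]; hi=9 → 8 21 9 12 13 4 7 10 19 22 14
data[mid]=21>13: swap data[1],data[9]; hi=8 → 8 22 9 12 13 4 7 10 19 21 14
data[mid]=22>13: swap data[1],data[8]; hi=7 → 8 19 9 12 13 4 7 10 22 21 14
data[mid]=19>13: swap data[1],data[7]; hi=6 → 8 10 9 12 13 4 7 19 22 21 14
data[mid]=10<13: swap data[1],data[1]; lo=2,mid=2 → 8 10 9 12 13 4 7 19 22 21 14
data[mid]=9<13: swap data[2],data[2]; lo=3,mid=3 → 8 10 9 12 13 4 7 19 22 21 14
data[mid]=12<13: swap data[3],data[3]; lo=4,mid=4 → 8 10 9 12 13 4 7 19 22 21 14
data[mid]=13=13: mid=5
data[mid]=4<13: swap data[4],data[5]; lo=5,mid=6 → 8 10 9 12 4 13 7 19 22 21 14
data[mid]=7<13: swap data[5],data[6]; lo=6,mid=7 → 8 10 9 12 4 7 13 19 22 21 14
end: lo=6, hi=6; data = 8 10 9 12 4 7 13 19 22 21 14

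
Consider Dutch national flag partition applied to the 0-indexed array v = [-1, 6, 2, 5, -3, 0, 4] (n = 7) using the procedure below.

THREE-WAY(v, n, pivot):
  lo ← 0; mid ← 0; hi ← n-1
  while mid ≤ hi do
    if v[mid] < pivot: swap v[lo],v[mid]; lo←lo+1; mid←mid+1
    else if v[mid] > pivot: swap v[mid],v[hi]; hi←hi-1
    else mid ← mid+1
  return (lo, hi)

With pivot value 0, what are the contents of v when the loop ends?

[-1, -3, 0, 5, 2, 4, 6]

pivot = 0; lo=0, mid=0, hi=6
v[mid]=-1<0: swap v[0],v[0]; lo=1,mid=1 → [-1, 6, 2, 5, -3, 0, 4]
v[mid]=6>0: swap v[1],v[6]; hi=5 → [-1, 4, 2, 5, -3, 0, 6]
v[mid]=4>0: swap v[1],v[5]; hi=4 → [-1, 0, 2, 5, -3, 4, 6]
v[mid]=0=0: mid=2
v[mid]=2>0: swap v[2],v[4]; hi=3 → [-1, 0, -3, 5, 2, 4, 6]
v[mid]=-3<0: swap v[1],v[2]; lo=2,mid=3 → [-1, -3, 0, 5, 2, 4, 6]
v[mid]=5>0: swap v[3],v[3]; hi=2 → [-1, -3, 0, 5, 2, 4, 6]
end: lo=2, hi=2; v = [-1, -3, 0, 5, 2, 4, 6]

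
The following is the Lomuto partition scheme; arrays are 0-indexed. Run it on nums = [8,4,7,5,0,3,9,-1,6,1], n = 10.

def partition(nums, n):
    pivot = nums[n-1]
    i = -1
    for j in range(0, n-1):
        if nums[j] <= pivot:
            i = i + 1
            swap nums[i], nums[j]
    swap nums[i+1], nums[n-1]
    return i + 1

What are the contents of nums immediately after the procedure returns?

pivot = nums[9] = 1; i = -1
j=0: nums[0]=8 > 1 → no swap
j=1: nums[1]=4 > 1 → no swap
j=2: nums[2]=7 > 1 → no swap
j=3: nums[3]=5 > 1 → no swap
j=4: nums[4]=0 ≤ 1 → i=0, swap nums[0],nums[4] → [0,4,7,5,8,3,9,-1,6,1]
j=5: nums[5]=3 > 1 → no swap
j=6: nums[6]=9 > 1 → no swap
j=7: nums[7]=-1 ≤ 1 → i=1, swap nums[1],nums[7] → [0,-1,7,5,8,3,9,4,6,1]
j=8: nums[8]=6 > 1 → no swap
final swap nums[2],nums[9] → [0,-1,1,5,8,3,9,4,6,7]; return 2

[0,-1,1,5,8,3,9,4,6,7]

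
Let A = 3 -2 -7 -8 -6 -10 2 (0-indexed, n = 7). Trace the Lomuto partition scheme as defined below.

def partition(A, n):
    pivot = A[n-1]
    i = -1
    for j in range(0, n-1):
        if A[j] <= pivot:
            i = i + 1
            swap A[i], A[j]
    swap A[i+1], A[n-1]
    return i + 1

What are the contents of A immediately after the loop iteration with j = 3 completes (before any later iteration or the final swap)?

pivot = A[6] = 2; i = -1
j=0: A[0]=3 > 2 → no swap
j=1: A[1]=-2 ≤ 2 → i=0, swap A[0],A[1] → -2 3 -7 -8 -6 -10 2
j=2: A[2]=-7 ≤ 2 → i=1, swap A[1],A[2] → -2 -7 3 -8 -6 -10 2
j=3: A[3]=-8 ≤ 2 → i=2, swap A[2],A[3] → -2 -7 -8 3 -6 -10 2
(after j=3) A = -2 -7 -8 3 -6 -10 2

-2 -7 -8 3 -6 -10 2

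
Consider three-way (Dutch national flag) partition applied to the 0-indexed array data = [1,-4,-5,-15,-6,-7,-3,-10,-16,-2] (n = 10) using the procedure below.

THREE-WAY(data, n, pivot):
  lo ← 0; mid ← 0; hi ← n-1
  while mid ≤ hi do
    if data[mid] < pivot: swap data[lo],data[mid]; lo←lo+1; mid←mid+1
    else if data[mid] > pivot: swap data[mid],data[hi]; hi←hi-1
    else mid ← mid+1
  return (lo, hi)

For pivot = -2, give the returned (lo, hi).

lo=0 mid=0 hi=9
1>-2: swap(0,9), hi=8 ⇒ [-2,-4,-5,-15,-6,-7,-3,-10,-16,1]
-2=-2: mid=1
-4<-2: swap(0,1), lo=1 mid=2 ⇒ [-4,-2,-5,-15,-6,-7,-3,-10,-16,1]
-5<-2: swap(1,2), lo=2 mid=3 ⇒ [-4,-5,-2,-15,-6,-7,-3,-10,-16,1]
-15<-2: swap(2,3), lo=3 mid=4 ⇒ [-4,-5,-15,-2,-6,-7,-3,-10,-16,1]
-6<-2: swap(3,4), lo=4 mid=5 ⇒ [-4,-5,-15,-6,-2,-7,-3,-10,-16,1]
-7<-2: swap(4,5), lo=5 mid=6 ⇒ [-4,-5,-15,-6,-7,-2,-3,-10,-16,1]
-3<-2: swap(5,6), lo=6 mid=7 ⇒ [-4,-5,-15,-6,-7,-3,-2,-10,-16,1]
-10<-2: swap(6,7), lo=7 mid=8 ⇒ [-4,-5,-15,-6,-7,-3,-10,-2,-16,1]
-16<-2: swap(7,8), lo=8 mid=9 ⇒ [-4,-5,-15,-6,-7,-3,-10,-16,-2,1]
done. lo=8 hi=8; data=[-4,-5,-15,-6,-7,-3,-10,-16,-2,1]

(8, 8)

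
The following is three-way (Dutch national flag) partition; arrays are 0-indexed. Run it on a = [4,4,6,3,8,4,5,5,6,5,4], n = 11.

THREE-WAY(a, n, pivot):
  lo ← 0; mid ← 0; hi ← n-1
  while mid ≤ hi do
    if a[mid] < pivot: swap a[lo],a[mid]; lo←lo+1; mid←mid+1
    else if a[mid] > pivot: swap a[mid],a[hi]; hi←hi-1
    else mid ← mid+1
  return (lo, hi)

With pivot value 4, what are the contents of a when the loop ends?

pivot = 4; lo=0, mid=0, hi=10
a[mid]=4=4: mid=1
a[mid]=4=4: mid=2
a[mid]=6>4: swap a[2],a[10]; hi=9 → [4,4,4,3,8,4,5,5,6,5,6]
a[mid]=4=4: mid=3
a[mid]=3<4: swap a[0],a[3]; lo=1,mid=4 → [3,4,4,4,8,4,5,5,6,5,6]
a[mid]=8>4: swap a[4],a[9]; hi=8 → [3,4,4,4,5,4,5,5,6,8,6]
a[mid]=5>4: swap a[4],a[8]; hi=7 → [3,4,4,4,6,4,5,5,5,8,6]
a[mid]=6>4: swap a[4],a[7]; hi=6 → [3,4,4,4,5,4,5,6,5,8,6]
a[mid]=5>4: swap a[4],a[6]; hi=5 → [3,4,4,4,5,4,5,6,5,8,6]
a[mid]=5>4: swap a[4],a[5]; hi=4 → [3,4,4,4,4,5,5,6,5,8,6]
a[mid]=4=4: mid=5
end: lo=1, hi=4; a = [3,4,4,4,4,5,5,6,5,8,6]

[3,4,4,4,4,5,5,6,5,8,6]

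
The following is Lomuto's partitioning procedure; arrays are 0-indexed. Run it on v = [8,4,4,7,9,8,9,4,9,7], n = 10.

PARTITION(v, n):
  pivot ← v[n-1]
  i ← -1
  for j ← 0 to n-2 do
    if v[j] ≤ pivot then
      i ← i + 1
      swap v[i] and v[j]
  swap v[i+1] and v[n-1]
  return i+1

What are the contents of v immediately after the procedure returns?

[4,4,7,4,7,8,9,8,9,9]

pivot = v[9] = 7; i = -1
j=0: v[0]=8 > 7 → no swap
j=1: v[1]=4 ≤ 7 → i=0, swap v[0],v[1] → [4,8,4,7,9,8,9,4,9,7]
j=2: v[2]=4 ≤ 7 → i=1, swap v[1],v[2] → [4,4,8,7,9,8,9,4,9,7]
j=3: v[3]=7 ≤ 7 → i=2, swap v[2],v[3] → [4,4,7,8,9,8,9,4,9,7]
j=4: v[4]=9 > 7 → no swap
j=5: v[5]=8 > 7 → no swap
j=6: v[6]=9 > 7 → no swap
j=7: v[7]=4 ≤ 7 → i=3, swap v[3],v[7] → [4,4,7,4,9,8,9,8,9,7]
j=8: v[8]=9 > 7 → no swap
final swap v[4],v[9] → [4,4,7,4,7,8,9,8,9,9]; return 4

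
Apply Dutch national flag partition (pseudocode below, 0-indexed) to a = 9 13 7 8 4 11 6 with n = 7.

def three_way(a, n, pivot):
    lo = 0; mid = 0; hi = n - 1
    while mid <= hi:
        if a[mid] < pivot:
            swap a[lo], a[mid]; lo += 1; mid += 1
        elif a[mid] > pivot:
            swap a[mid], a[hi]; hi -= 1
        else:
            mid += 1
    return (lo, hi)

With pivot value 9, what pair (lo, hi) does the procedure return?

pivot = 9; lo=0, mid=0, hi=6
a[mid]=9=9: mid=1
a[mid]=13>9: swap a[1],a[6]; hi=5 → 9 6 7 8 4 11 13
a[mid]=6<9: swap a[0],a[1]; lo=1,mid=2 → 6 9 7 8 4 11 13
a[mid]=7<9: swap a[1],a[2]; lo=2,mid=3 → 6 7 9 8 4 11 13
a[mid]=8<9: swap a[2],a[3]; lo=3,mid=4 → 6 7 8 9 4 11 13
a[mid]=4<9: swap a[3],a[4]; lo=4,mid=5 → 6 7 8 4 9 11 13
a[mid]=11>9: swap a[5],a[5]; hi=4 → 6 7 8 4 9 11 13
end: lo=4, hi=4; a = 6 7 8 4 9 11 13

(4, 4)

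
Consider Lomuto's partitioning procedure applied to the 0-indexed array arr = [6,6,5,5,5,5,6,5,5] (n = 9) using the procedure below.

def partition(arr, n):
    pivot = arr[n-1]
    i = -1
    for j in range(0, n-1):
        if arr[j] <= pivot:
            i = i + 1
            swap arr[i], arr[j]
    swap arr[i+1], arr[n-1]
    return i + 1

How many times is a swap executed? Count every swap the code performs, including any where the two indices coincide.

pivot=5, i=-1
j=0: 6>5, skip
j=1: 6>5, skip
j=2: 5≤5, i=0, swap(0,2) ⇒ [5,6,6,5,5,5,6,5,5]
j=3: 5≤5, i=1, swap(1,3) ⇒ [5,5,6,6,5,5,6,5,5]
j=4: 5≤5, i=2, swap(2,4) ⇒ [5,5,5,6,6,5,6,5,5]
j=5: 5≤5, i=3, swap(3,5) ⇒ [5,5,5,5,6,6,6,5,5]
j=6: 6>5, skip
j=7: 5≤5, i=4, swap(4,7) ⇒ [5,5,5,5,5,6,6,6,5]
swap(5,8) ⇒ [5,5,5,5,5,5,6,6,6]; return 5

6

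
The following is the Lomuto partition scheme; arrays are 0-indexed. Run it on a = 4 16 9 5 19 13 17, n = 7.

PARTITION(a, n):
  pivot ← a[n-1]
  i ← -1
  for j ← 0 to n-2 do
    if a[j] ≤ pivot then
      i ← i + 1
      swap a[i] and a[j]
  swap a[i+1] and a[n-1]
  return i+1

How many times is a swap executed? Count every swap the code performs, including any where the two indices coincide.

6

pivot = a[6] = 17; i = -1
j=0: a[0]=4 ≤ 17 → i=0, swap a[0],a[0] (no change) → 4 16 9 5 19 13 17
j=1: a[1]=16 ≤ 17 → i=1, swap a[1],a[1] (no change) → 4 16 9 5 19 13 17
j=2: a[2]=9 ≤ 17 → i=2, swap a[2],a[2] (no change) → 4 16 9 5 19 13 17
j=3: a[3]=5 ≤ 17 → i=3, swap a[3],a[3] (no change) → 4 16 9 5 19 13 17
j=4: a[4]=19 > 17 → no swap
j=5: a[5]=13 ≤ 17 → i=4, swap a[4],a[5] → 4 16 9 5 13 19 17
final swap a[5],a[6] → 4 16 9 5 13 17 19; return 5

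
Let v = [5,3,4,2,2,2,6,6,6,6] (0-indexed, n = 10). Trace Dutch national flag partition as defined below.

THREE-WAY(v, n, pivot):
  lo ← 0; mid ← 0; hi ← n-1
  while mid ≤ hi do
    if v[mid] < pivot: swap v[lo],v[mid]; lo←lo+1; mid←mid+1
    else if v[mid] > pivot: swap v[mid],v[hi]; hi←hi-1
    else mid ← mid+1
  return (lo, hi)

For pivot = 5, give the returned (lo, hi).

(5, 5)

lo=0 mid=0 hi=9
5=5: mid=1
3<5: swap(0,1), lo=1 mid=2 ⇒ [3,5,4,2,2,2,6,6,6,6]
4<5: swap(1,2), lo=2 mid=3 ⇒ [3,4,5,2,2,2,6,6,6,6]
2<5: swap(2,3), lo=3 mid=4 ⇒ [3,4,2,5,2,2,6,6,6,6]
2<5: swap(3,4), lo=4 mid=5 ⇒ [3,4,2,2,5,2,6,6,6,6]
2<5: swap(4,5), lo=5 mid=6 ⇒ [3,4,2,2,2,5,6,6,6,6]
6>5: swap(6,9), hi=8 ⇒ [3,4,2,2,2,5,6,6,6,6]
6>5: swap(6,8), hi=7 ⇒ [3,4,2,2,2,5,6,6,6,6]
6>5: swap(6,7), hi=6 ⇒ [3,4,2,2,2,5,6,6,6,6]
6>5: swap(6,6), hi=5 ⇒ [3,4,2,2,2,5,6,6,6,6]
done. lo=5 hi=5; v=[3,4,2,2,2,5,6,6,6,6]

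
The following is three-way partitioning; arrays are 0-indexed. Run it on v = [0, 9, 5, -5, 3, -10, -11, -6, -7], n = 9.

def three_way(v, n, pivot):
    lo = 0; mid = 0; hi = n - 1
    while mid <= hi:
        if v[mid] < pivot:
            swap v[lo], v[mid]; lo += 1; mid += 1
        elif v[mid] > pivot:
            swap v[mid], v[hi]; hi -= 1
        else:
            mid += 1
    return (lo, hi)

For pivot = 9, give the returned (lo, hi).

pivot = 9; lo=0, mid=0, hi=8
v[mid]=0<9: swap v[0],v[0]; lo=1,mid=1 → [0, 9, 5, -5, 3, -10, -11, -6, -7]
v[mid]=9=9: mid=2
v[mid]=5<9: swap v[1],v[2]; lo=2,mid=3 → [0, 5, 9, -5, 3, -10, -11, -6, -7]
v[mid]=-5<9: swap v[2],v[3]; lo=3,mid=4 → [0, 5, -5, 9, 3, -10, -11, -6, -7]
v[mid]=3<9: swap v[3],v[4]; lo=4,mid=5 → [0, 5, -5, 3, 9, -10, -11, -6, -7]
v[mid]=-10<9: swap v[4],v[5]; lo=5,mid=6 → [0, 5, -5, 3, -10, 9, -11, -6, -7]
v[mid]=-11<9: swap v[5],v[6]; lo=6,mid=7 → [0, 5, -5, 3, -10, -11, 9, -6, -7]
v[mid]=-6<9: swap v[6],v[7]; lo=7,mid=8 → [0, 5, -5, 3, -10, -11, -6, 9, -7]
v[mid]=-7<9: swap v[7],v[8]; lo=8,mid=9 → [0, 5, -5, 3, -10, -11, -6, -7, 9]
end: lo=8, hi=8; v = [0, 5, -5, 3, -10, -11, -6, -7, 9]

(8, 8)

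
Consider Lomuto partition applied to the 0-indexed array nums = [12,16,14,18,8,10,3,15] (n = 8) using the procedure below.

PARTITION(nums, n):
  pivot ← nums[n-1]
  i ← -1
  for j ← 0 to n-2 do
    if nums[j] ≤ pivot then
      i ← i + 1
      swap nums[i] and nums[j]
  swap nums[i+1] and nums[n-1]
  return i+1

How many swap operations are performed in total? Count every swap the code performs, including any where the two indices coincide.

pivot=15, i=-1
j=0: 12≤15, i=0, swap(0,0) ⇒ [12,16,14,18,8,10,3,15]
j=1: 16>15, skip
j=2: 14≤15, i=1, swap(1,2) ⇒ [12,14,16,18,8,10,3,15]
j=3: 18>15, skip
j=4: 8≤15, i=2, swap(2,4) ⇒ [12,14,8,18,16,10,3,15]
j=5: 10≤15, i=3, swap(3,5) ⇒ [12,14,8,10,16,18,3,15]
j=6: 3≤15, i=4, swap(4,6) ⇒ [12,14,8,10,3,18,16,15]
swap(5,7) ⇒ [12,14,8,10,3,15,16,18]; return 5

6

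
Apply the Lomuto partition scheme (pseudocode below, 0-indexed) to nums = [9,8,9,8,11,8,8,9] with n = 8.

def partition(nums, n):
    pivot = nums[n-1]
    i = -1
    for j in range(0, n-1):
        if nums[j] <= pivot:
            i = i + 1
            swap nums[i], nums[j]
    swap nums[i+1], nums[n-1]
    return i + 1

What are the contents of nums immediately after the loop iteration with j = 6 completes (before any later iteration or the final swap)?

[9,8,9,8,8,8,11,9]

pivot=9, i=-1
j=0: 9≤9, i=0, swap(0,0) ⇒ [9,8,9,8,11,8,8,9]
j=1: 8≤9, i=1, swap(1,1) ⇒ [9,8,9,8,11,8,8,9]
j=2: 9≤9, i=2, swap(2,2) ⇒ [9,8,9,8,11,8,8,9]
j=3: 8≤9, i=3, swap(3,3) ⇒ [9,8,9,8,11,8,8,9]
j=4: 11>9, skip
j=5: 8≤9, i=4, swap(4,5) ⇒ [9,8,9,8,8,11,8,9]
j=6: 8≤9, i=5, swap(5,6) ⇒ [9,8,9,8,8,8,11,9]
(after j=6) nums = [9,8,9,8,8,8,11,9]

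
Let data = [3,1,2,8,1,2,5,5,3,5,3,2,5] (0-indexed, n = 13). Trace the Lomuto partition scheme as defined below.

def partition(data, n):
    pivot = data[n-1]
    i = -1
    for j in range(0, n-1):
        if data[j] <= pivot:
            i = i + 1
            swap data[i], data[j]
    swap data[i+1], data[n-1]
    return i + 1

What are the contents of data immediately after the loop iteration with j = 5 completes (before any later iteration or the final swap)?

[3,1,2,1,2,8,5,5,3,5,3,2,5]

pivot = data[12] = 5; i = -1
j=0: data[0]=3 ≤ 5 → i=0, swap data[0],data[0] (no change) → [3,1,2,8,1,2,5,5,3,5,3,2,5]
j=1: data[1]=1 ≤ 5 → i=1, swap data[1],data[1] (no change) → [3,1,2,8,1,2,5,5,3,5,3,2,5]
j=2: data[2]=2 ≤ 5 → i=2, swap data[2],data[2] (no change) → [3,1,2,8,1,2,5,5,3,5,3,2,5]
j=3: data[3]=8 > 5 → no swap
j=4: data[4]=1 ≤ 5 → i=3, swap data[3],data[4] → [3,1,2,1,8,2,5,5,3,5,3,2,5]
j=5: data[5]=2 ≤ 5 → i=4, swap data[4],data[5] → [3,1,2,1,2,8,5,5,3,5,3,2,5]
(after j=5) data = [3,1,2,1,2,8,5,5,3,5,3,2,5]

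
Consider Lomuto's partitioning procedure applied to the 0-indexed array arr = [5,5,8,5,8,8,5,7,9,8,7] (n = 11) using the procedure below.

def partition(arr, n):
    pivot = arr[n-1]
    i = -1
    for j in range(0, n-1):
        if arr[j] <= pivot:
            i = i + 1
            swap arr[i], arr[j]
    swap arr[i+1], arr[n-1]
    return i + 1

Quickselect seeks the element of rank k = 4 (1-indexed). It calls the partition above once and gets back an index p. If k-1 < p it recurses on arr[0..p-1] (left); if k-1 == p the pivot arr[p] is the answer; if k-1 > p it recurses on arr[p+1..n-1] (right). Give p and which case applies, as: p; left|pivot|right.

5; left

pivot=7, i=-1
j=0: 5≤7, i=0, swap(0,0) ⇒ [5,5,8,5,8,8,5,7,9,8,7]
j=1: 5≤7, i=1, swap(1,1) ⇒ [5,5,8,5,8,8,5,7,9,8,7]
j=2: 8>7, skip
j=3: 5≤7, i=2, swap(2,3) ⇒ [5,5,5,8,8,8,5,7,9,8,7]
j=4: 8>7, skip
j=5: 8>7, skip
j=6: 5≤7, i=3, swap(3,6) ⇒ [5,5,5,5,8,8,8,7,9,8,7]
j=7: 7≤7, i=4, swap(4,7) ⇒ [5,5,5,5,7,8,8,8,9,8,7]
j=8: 9>7, skip
j=9: 8>7, skip
swap(5,10) ⇒ [5,5,5,5,7,7,8,8,9,8,8]; return 5
p = 5; k-1 = 3 < 5 ⇒ left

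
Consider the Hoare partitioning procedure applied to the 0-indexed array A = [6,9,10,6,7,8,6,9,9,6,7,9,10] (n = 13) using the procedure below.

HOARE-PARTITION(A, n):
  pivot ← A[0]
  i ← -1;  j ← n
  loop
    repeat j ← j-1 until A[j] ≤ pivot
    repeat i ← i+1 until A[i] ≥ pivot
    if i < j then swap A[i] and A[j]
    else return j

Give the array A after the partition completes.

[6,6,6,10,7,8,9,9,9,6,7,9,10]

pivot = A[0] = 6; i = -1, j = 13
j→9 (A[9]=6≤6), i→0 (A[0]=6≥6); i<j, swap → [6,9,10,6,7,8,6,9,9,6,7,9,10]
j→6 (A[6]=6≤6), i→1 (A[1]=9≥6); i<j, swap → [6,6,10,6,7,8,9,9,9,6,7,9,10]
j→3 (A[3]=6≤6), i→2 (A[2]=10≥6); i<j, swap → [6,6,6,10,7,8,9,9,9,6,7,9,10]
j→2, i→3; i≥j, return j=2. A = [6,6,6,10,7,8,9,9,9,6,7,9,10]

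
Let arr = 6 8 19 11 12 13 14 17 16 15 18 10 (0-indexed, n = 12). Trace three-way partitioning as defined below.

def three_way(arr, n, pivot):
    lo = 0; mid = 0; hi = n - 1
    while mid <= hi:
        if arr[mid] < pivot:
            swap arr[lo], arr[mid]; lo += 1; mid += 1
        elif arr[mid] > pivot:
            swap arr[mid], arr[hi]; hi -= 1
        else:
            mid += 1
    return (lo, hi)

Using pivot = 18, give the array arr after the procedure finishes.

6 8 10 11 12 13 14 17 16 15 18 19

lo=0 mid=0 hi=11
6<18: swap(0,0), lo=1 mid=1 ⇒ 6 8 19 11 12 13 14 17 16 15 18 10
8<18: swap(1,1), lo=2 mid=2 ⇒ 6 8 19 11 12 13 14 17 16 15 18 10
19>18: swap(2,11), hi=10 ⇒ 6 8 10 11 12 13 14 17 16 15 18 19
10<18: swap(2,2), lo=3 mid=3 ⇒ 6 8 10 11 12 13 14 17 16 15 18 19
11<18: swap(3,3), lo=4 mid=4 ⇒ 6 8 10 11 12 13 14 17 16 15 18 19
12<18: swap(4,4), lo=5 mid=5 ⇒ 6 8 10 11 12 13 14 17 16 15 18 19
13<18: swap(5,5), lo=6 mid=6 ⇒ 6 8 10 11 12 13 14 17 16 15 18 19
14<18: swap(6,6), lo=7 mid=7 ⇒ 6 8 10 11 12 13 14 17 16 15 18 19
17<18: swap(7,7), lo=8 mid=8 ⇒ 6 8 10 11 12 13 14 17 16 15 18 19
16<18: swap(8,8), lo=9 mid=9 ⇒ 6 8 10 11 12 13 14 17 16 15 18 19
15<18: swap(9,9), lo=10 mid=10 ⇒ 6 8 10 11 12 13 14 17 16 15 18 19
18=18: mid=11
done. lo=10 hi=10; arr=6 8 10 11 12 13 14 17 16 15 18 19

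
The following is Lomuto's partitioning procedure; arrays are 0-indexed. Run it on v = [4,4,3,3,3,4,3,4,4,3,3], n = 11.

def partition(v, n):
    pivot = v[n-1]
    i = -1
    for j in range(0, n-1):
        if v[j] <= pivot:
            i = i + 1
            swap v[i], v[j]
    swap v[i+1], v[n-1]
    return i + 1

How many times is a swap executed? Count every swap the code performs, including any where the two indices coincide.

pivot = v[10] = 3; i = -1
j=0: v[0]=4 > 3 → no swap
j=1: v[1]=4 > 3 → no swap
j=2: v[2]=3 ≤ 3 → i=0, swap v[0],v[2] → [3,4,4,3,3,4,3,4,4,3,3]
j=3: v[3]=3 ≤ 3 → i=1, swap v[1],v[3] → [3,3,4,4,3,4,3,4,4,3,3]
j=4: v[4]=3 ≤ 3 → i=2, swap v[2],v[4] → [3,3,3,4,4,4,3,4,4,3,3]
j=5: v[5]=4 > 3 → no swap
j=6: v[6]=3 ≤ 3 → i=3, swap v[3],v[6] → [3,3,3,3,4,4,4,4,4,3,3]
j=7: v[7]=4 > 3 → no swap
j=8: v[8]=4 > 3 → no swap
j=9: v[9]=3 ≤ 3 → i=4, swap v[4],v[9] → [3,3,3,3,3,4,4,4,4,4,3]
final swap v[5],v[10] → [3,3,3,3,3,3,4,4,4,4,4]; return 5

6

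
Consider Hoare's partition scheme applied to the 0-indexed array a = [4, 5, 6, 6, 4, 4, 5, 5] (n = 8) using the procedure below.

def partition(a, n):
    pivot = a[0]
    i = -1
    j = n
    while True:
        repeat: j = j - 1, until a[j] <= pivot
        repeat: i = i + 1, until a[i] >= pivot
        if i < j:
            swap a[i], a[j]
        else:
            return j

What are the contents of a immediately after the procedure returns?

[4, 4, 6, 6, 5, 4, 5, 5]

pivot = a[0] = 4; i = -1, j = 8
j→5 (a[5]=4≤4), i→0 (a[0]=4≥4); i<j, swap → [4, 5, 6, 6, 4, 4, 5, 5]
j→4 (a[4]=4≤4), i→1 (a[1]=5≥4); i<j, swap → [4, 4, 6, 6, 5, 4, 5, 5]
j→1, i→2; i≥j, return j=1. a = [4, 4, 6, 6, 5, 4, 5, 5]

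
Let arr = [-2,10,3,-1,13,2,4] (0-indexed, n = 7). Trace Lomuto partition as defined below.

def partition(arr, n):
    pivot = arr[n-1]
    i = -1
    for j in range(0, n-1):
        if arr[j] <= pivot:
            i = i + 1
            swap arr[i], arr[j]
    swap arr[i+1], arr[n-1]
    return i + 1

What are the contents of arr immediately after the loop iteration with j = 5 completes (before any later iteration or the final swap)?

pivot = arr[6] = 4; i = -1
j=0: arr[0]=-2 ≤ 4 → i=0, swap arr[0],arr[0] (no change) → [-2,10,3,-1,13,2,4]
j=1: arr[1]=10 > 4 → no swap
j=2: arr[2]=3 ≤ 4 → i=1, swap arr[1],arr[2] → [-2,3,10,-1,13,2,4]
j=3: arr[3]=-1 ≤ 4 → i=2, swap arr[2],arr[3] → [-2,3,-1,10,13,2,4]
j=4: arr[4]=13 > 4 → no swap
j=5: arr[5]=2 ≤ 4 → i=3, swap arr[3],arr[5] → [-2,3,-1,2,13,10,4]
(after j=5) arr = [-2,3,-1,2,13,10,4]

[-2,3,-1,2,13,10,4]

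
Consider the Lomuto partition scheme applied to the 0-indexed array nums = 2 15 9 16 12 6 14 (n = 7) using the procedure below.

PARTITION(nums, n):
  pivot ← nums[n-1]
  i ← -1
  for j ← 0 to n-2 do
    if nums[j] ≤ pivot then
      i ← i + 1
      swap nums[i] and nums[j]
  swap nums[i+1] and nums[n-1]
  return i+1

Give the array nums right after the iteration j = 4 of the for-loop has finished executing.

2 9 12 16 15 6 14

pivot = nums[6] = 14; i = -1
j=0: nums[0]=2 ≤ 14 → i=0, swap nums[0],nums[0] (no change) → 2 15 9 16 12 6 14
j=1: nums[1]=15 > 14 → no swap
j=2: nums[2]=9 ≤ 14 → i=1, swap nums[1],nums[2] → 2 9 15 16 12 6 14
j=3: nums[3]=16 > 14 → no swap
j=4: nums[4]=12 ≤ 14 → i=2, swap nums[2],nums[4] → 2 9 12 16 15 6 14
(after j=4) nums = 2 9 12 16 15 6 14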